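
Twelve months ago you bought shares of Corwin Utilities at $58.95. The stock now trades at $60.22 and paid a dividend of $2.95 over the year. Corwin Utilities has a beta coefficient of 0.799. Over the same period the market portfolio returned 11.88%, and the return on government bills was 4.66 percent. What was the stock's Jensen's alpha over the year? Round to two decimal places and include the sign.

-3.27%

Realised HPR = (P1 + D1 − P0) / P0 = (60.22 + 2.95 − 58.95) / 58.95 = 4.22 / 58.95 = 7.1586%
MRP = 11.88% − 4.66% = 7.22%
CAPM required = R_f + β·MRP = 4.66% + 0.799 × 7.22% = 10.42878%
α = realised − required = 7.1586% − 10.42878% = -3.27%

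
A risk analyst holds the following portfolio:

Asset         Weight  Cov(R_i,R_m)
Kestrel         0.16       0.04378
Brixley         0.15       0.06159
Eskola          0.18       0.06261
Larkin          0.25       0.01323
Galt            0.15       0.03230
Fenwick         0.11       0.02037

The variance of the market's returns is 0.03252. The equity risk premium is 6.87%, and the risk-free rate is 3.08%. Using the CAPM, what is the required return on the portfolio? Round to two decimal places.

β_Kestrel = 0.04378 / 0.03252 = 1.3462
β_Brixley = 0.06159 / 0.03252 = 1.8939
β_Eskola = 0.06261 / 0.03252 = 1.9253
β_Larkin = 0.01323 / 0.03252 = 0.4068
β_Galt = 0.03230 / 0.03252 = 0.9932
β_Fenwick = 0.02037 / 0.03252 = 0.6264
β_P = Σ w_i β_i = 0.16×1.3462 + 0.15×1.8939 + 0.18×1.9253 + 0.25×0.4068 + 0.15×0.9932 + 0.11×0.6264 = 1.1656
E(R_P) = R_f + β_P × MRP = 3.08% + 1.1656 × 6.87% = 11.09%

11.09%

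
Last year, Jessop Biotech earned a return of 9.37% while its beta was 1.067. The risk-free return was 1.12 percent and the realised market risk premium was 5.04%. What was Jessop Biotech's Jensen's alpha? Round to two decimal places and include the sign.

+2.87%

CAPM benchmark = R_f + β(R_m − R_f) = 1.12% + 1.067 × 5.04% = 6.49768%
α = actual − benchmark = 9.37% − 6.49768% = +2.87%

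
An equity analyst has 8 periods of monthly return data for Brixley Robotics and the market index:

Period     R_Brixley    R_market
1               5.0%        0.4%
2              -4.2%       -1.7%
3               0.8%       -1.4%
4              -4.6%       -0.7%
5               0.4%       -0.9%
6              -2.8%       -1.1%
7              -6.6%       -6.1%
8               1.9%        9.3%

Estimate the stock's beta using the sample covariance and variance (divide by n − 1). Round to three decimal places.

Mean R_i = (5.0 − 4.2 + 0.8 − 4.6 + 0.4 − 2.8 − 6.6 + 1.9) / 8 = -1.2625%
Mean R_m = (0.4 − 1.7 − 1.4 − 0.7 − 0.9 − 1.1 − 6.1 + 9.3) / 8 = -0.2750%
Σ(R_i − R̄_i)(R_m − R̄_m) = 69.1125  ⇒  Cov = 69.1125 / 7 = 9.8732
Σ(R_m − R̄_m)² = 130.6150  ⇒  Var(R_m) = 130.6150 / 7 = 18.6593
β = Cov / Var(R_m) = 9.8732 / 18.6593 = 0.5291

0.529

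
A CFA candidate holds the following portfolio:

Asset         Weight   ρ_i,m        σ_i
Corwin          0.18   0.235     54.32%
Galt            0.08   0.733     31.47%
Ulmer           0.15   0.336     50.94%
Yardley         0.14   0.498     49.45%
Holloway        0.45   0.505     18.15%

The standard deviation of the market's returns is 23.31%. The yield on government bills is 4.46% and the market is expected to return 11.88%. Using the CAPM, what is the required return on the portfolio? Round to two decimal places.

β_Corwin = 0.235 × 54.32% / 23.31% = 0.5476
β_Galt = 0.733 × 31.47% / 23.31% = 0.9896
β_Ulmer = 0.336 × 50.94% / 23.31% = 0.7343
β_Yardley = 0.498 × 49.45% / 23.31% = 1.0565
β_Holloway = 0.505 × 18.15% / 23.31% = 0.3932
β_P = Σ w_i β_i = 0.18×0.5476 + 0.08×0.9896 + 0.15×0.7343 + 0.14×1.0565 + 0.45×0.3932 = 0.6127
MRP = 11.88% − 4.46% = 7.42%
E(R_P) = R_f + β_P × MRP = 4.46% + 0.6127 × 7.42% = 9.01%

9.01%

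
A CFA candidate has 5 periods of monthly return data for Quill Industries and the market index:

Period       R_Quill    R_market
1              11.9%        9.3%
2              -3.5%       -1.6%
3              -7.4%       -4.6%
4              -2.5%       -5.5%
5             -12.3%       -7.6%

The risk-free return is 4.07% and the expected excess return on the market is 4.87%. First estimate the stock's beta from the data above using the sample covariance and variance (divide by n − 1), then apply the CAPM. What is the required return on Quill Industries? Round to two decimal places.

10.35%

Mean R_i = (11.9 − 3.5 − 7.4 − 2.5 − 12.3) / 5 = -2.7600%
Mean R_m = (9.3 − 1.6 − 4.6 − 5.5 − 7.6) / 5 = -2.0000%
Σ(R_i − R̄_i)(R_m − R̄_m) = 229.9400  ⇒  Cov = 229.9400 / 4 = 57.4850
Σ(R_m − R̄_m)² = 178.2200  ⇒  Var(R_m) = 178.2200 / 4 = 44.5550
β = Cov / Var(R_m) = 57.4850 / 44.5550 = 1.2902
E(R) = R_f + β × MRP = 4.07% + 1.2902 × 4.87% = 10.35%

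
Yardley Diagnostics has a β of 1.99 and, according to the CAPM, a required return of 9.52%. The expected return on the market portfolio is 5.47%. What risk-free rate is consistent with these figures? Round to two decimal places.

1.38%

E(R) = R_f + β(E(R_m) − R_f) = R_f(1 − β) + β·E(R_m)
9.52% = R_f × (1 − 1.99) + 1.99 × 5.47%
9.52% = R_f × -0.99 + 10.8853%
R_f = (9.52% − 10.8853%) / -0.99 = 1.38%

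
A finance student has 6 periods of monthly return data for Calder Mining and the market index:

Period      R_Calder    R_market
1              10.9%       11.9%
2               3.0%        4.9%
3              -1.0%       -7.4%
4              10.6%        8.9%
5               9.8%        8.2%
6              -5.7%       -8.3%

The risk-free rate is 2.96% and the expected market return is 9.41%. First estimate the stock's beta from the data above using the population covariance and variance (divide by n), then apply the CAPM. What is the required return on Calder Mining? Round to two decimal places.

Mean R_i = (10.9 + 3.0 − 1.0 + 10.6 + 9.8 − 5.7) / 6 = 4.6000%
Mean R_m = (11.9 + 4.9 − 7.4 + 8.9 + 8.2 − 8.3) / 6 = 3.0333%
Σ(R_i − R̄_i)(R_m − R̄_m) = 290.1000  ⇒  Cov = 290.1000 / 6 = 48.3500
Σ(R_m − R̄_m)² = 380.5133  ⇒  Var(R_m) = 380.5133 / 6 = 63.4189
β = Cov / Var(R_m) = 48.3500 / 63.4189 = 0.7624
MRP = 9.41% − 2.96% = 6.45%
E(R) = R_f + β × MRP = 2.96% + 0.7624 × 6.45% = 7.88%

7.88%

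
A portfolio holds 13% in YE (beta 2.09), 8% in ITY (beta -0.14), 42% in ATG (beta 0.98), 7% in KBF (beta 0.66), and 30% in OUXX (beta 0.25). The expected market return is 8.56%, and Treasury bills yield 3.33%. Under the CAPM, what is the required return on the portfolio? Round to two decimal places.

β_P = Σ w_i β_i = 0.13×2.09 + 0.08×-0.14 + 0.42×0.98 + 0.07×0.66 + 0.30×0.25 = 0.7933
MRP = 8.56% − 3.33% = 5.23%
E(R_P) = R_f + β_P × MRP = 3.33% + 0.7933 × 5.23% = 7.48%

7.48%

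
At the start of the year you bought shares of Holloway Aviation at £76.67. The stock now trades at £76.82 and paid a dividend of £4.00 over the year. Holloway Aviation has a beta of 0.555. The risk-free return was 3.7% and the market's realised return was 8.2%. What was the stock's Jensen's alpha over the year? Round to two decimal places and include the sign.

Realised HPR = (P1 + D1 − P0) / P0 = (76.82 + 4.00 − 76.67) / 76.67 = 4.15 / 76.67 = 5.4128%
MRP = 8.2% − 3.7% = 4.50%
CAPM required = R_f + β·MRP = 3.7% + 0.555 × 4.5% = 6.1975%
α = realised − required = 5.4128% − 6.1975% = -0.78%

-0.78%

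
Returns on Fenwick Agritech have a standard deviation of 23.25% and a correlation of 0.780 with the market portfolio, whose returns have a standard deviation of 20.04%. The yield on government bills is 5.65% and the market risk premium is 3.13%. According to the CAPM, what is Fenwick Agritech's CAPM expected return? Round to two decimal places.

β = ρ × σ_i / σ_m = 0.780 × 23.25% / 20.04% = 0.9049
E(R) = 5.65% + 0.9049 × 3.13% = 8.48%

8.48%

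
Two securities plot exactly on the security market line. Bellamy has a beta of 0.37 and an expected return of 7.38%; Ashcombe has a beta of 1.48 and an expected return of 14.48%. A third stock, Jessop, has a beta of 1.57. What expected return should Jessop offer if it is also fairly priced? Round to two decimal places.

15.06%

MRP (SML slope) = (14.48% − 7.38%) / (1.48 − 0.37) = 7.10% / 1.11 = 6.3964%
R_f (intercept) = 7.38% − 0.37 × 6.3964% = 5.0133%
E(R_Jessop) = R_f + β × MRP = 5.0133% + 1.57 × 6.3964% = 15.06%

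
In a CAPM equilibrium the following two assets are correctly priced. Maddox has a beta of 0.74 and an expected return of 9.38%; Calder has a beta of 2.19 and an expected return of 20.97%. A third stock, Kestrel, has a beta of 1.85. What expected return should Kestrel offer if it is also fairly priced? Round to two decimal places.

MRP (SML slope) = (20.97% − 9.38%) / (2.19 − 0.74) = 11.59% / 1.45 = 7.9931%
R_f (intercept) = 9.38% − 0.74 × 7.9931% = 3.4651%
E(R_Kestrel) = R_f + β × MRP = 3.4651% + 1.85 × 7.9931% = 18.25%

18.25%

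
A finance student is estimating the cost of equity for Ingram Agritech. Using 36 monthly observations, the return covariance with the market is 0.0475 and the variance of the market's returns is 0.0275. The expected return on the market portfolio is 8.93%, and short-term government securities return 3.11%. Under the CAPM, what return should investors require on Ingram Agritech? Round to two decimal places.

13.16%

β = Cov(R_i, R_m) / Var(R_m) = 0.0475 / 0.0275 = 1.7273
MRP = 8.93% − 3.11% = 5.82%
E(R) = R_f + β × MRP = 3.11% + 1.7273 × 5.82% = 13.16%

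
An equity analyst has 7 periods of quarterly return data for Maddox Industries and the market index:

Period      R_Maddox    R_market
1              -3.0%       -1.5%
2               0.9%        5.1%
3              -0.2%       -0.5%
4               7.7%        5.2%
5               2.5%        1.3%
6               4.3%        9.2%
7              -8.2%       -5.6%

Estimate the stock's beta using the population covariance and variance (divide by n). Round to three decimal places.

0.879

Mean R_i = (-3.0 + 0.9 − 0.2 + 7.7 + 2.5 + 4.3 − 8.2) / 7 = 0.5714%
Mean R_m = (-1.5 + 5.1 − 0.5 + 5.2 + 1.3 + 9.2 − 5.6) / 7 = 1.8857%
Σ(R_i − R̄_i)(R_m − R̄_m) = 130.4171  ⇒  Cov = 130.4171 / 7 = 18.6310
Σ(R_m − R̄_m)² = 148.3486  ⇒  Var(R_m) = 148.3486 / 7 = 21.1927
β = Cov / Var(R_m) = 18.6310 / 21.1927 = 0.8791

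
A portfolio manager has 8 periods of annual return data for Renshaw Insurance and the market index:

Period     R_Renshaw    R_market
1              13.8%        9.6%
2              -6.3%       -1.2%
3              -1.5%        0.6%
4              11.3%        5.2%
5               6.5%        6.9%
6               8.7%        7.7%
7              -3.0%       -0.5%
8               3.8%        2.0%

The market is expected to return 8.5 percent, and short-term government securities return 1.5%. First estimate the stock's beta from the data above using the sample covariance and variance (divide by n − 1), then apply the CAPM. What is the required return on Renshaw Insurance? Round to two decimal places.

Mean R_i = (13.8 − 6.3 − 1.5 + 11.3 + 6.5 + 8.7 − 3.0 + 3.8) / 8 = 4.1625%
Mean R_m = (9.6 − 1.2 + 0.6 + 5.2 + 6.9 + 7.7 − 0.5 + 2.0) / 8 = 3.7875%
Σ(R_i − R̄_i)(R_m − R̄_m) = 192.7163  ⇒  Cov = 192.7163 / 7 = 27.5309
Σ(R_m − R̄_m)² = 117.3888  ⇒  Var(R_m) = 117.3888 / 7 = 16.7698
β = Cov / Var(R_m) = 27.5309 / 16.7698 = 1.6417
MRP = 8.5% − 1.5% = 7.00%
E(R) = R_f + β × MRP = 1.5% + 1.6417 × 7.0% = 12.99%

12.99%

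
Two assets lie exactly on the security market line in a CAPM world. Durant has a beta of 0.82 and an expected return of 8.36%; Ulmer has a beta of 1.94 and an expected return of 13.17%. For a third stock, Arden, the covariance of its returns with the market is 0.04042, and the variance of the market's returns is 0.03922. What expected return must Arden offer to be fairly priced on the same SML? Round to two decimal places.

MRP = (13.17% − 8.36%) / (1.94 − 0.82) = 4.2946%
R_f = 8.36% − 0.82 × 4.2946% = 4.8384%
β_Arden = Cov / Var(R_m) = 0.04042 / 0.03922 = 1.0306
E(R_Arden) = R_f + β × MRP = 4.8384% + 1.0306 × 4.2946% = 9.26%

9.26%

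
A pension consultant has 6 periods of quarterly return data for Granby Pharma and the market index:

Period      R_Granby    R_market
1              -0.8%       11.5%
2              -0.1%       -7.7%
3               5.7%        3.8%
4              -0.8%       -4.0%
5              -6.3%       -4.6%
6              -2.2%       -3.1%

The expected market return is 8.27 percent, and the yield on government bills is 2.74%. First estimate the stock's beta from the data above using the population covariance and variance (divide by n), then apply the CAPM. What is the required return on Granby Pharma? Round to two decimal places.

Mean R_i = (-0.8 − 0.1 + 5.7 − 0.8 − 6.3 − 2.2) / 6 = -0.7500%
Mean R_m = (11.5 − 7.7 + 3.8 − 4.0 − 4.6 − 3.1) / 6 = -0.6833%
Σ(R_i − R̄_i)(R_m − R̄_m) = 49.1550  ⇒  Cov = 49.1550 / 6 = 8.1925
Σ(R_m − R̄_m)² = 249.9483  ⇒  Var(R_m) = 249.9483 / 6 = 41.6581
β = Cov / Var(R_m) = 8.1925 / 41.6581 = 0.1967
MRP = 8.27% − 2.74% = 5.53%
E(R) = R_f + β × MRP = 2.74% + 0.1967 × 5.53% = 3.83%

3.83%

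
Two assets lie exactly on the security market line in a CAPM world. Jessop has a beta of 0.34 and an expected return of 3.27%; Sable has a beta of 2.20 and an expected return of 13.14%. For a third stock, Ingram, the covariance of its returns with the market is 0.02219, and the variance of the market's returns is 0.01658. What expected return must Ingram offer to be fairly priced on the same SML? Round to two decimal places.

8.57%

MRP = (13.14% − 3.27%) / (2.20 − 0.34) = 5.3065%
R_f = 3.27% − 0.34 × 5.3065% = 1.4658%
β_Ingram = Cov / Var(R_m) = 0.02219 / 0.01658 = 1.3384
E(R_Ingram) = R_f + β × MRP = 1.4658% + 1.3384 × 5.3065% = 8.57%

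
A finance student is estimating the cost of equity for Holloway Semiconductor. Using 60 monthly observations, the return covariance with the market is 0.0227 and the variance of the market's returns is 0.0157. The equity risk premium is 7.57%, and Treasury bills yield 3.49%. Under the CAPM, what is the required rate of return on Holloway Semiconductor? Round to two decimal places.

14.44%

β = Cov(R_i, R_m) / Var(R_m) = 0.0227 / 0.0157 = 1.4459
E(R) = R_f + β × MRP = 3.49% + 1.4459 × 7.57% = 14.44%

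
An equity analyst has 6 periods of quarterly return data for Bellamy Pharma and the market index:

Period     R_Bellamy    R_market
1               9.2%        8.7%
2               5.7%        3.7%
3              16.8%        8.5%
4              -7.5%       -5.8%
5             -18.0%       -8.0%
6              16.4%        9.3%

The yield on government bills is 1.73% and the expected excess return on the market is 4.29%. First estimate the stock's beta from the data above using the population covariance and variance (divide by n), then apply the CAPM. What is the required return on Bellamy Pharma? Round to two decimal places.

9.17%

Mean R_i = (9.2 + 5.7 + 16.8 − 7.5 − 18.0 + 16.4) / 6 = 3.7667%
Mean R_m = (8.7 + 3.7 + 8.5 − 5.8 − 8.0 + 9.3) / 6 = 2.7333%
Σ(R_i − R̄_i)(R_m − R̄_m) = 522.1767  ⇒  Cov = 522.1767 / 6 = 87.0295
Σ(R_m − R̄_m)² = 300.9333  ⇒  Var(R_m) = 300.9333 / 6 = 50.1556
β = Cov / Var(R_m) = 87.0295 / 50.1556 = 1.7352
E(R) = R_f + β × MRP = 1.73% + 1.7352 × 4.29% = 9.17%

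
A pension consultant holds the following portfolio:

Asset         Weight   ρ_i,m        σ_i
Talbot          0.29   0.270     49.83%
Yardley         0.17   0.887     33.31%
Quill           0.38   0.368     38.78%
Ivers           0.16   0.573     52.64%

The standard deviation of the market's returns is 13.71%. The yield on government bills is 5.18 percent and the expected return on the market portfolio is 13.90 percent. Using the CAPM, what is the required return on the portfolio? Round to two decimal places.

17.37%

β_Talbot = 0.270 × 49.83% / 13.71% = 0.9813
β_Yardley = 0.887 × 33.31% / 13.71% = 2.1551
β_Quill = 0.368 × 38.78% / 13.71% = 1.0409
β_Ivers = 0.573 × 52.64% / 13.71% = 2.2001
β_P = Σ w_i β_i = 0.29×0.9813 + 0.17×2.1551 + 0.38×1.0409 + 0.16×2.2001 = 1.3985
MRP = 13.90% − 5.18% = 8.72%
E(R_P) = R_f + β_P × MRP = 5.18% + 1.3985 × 8.72% = 17.37%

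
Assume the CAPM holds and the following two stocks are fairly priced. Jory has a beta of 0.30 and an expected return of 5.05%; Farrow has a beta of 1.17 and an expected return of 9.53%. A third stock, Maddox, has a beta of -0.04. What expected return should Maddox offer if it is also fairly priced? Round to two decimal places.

MRP (SML slope) = (9.53% − 5.05%) / (1.17 − 0.30) = 4.48% / 0.87 = 5.1494%
R_f (intercept) = 5.05% − 0.30 × 5.1494% = 3.5052%
E(R_Maddox) = R_f + β × MRP = 3.5052% + -0.04 × 5.1494% = 3.30%

3.30%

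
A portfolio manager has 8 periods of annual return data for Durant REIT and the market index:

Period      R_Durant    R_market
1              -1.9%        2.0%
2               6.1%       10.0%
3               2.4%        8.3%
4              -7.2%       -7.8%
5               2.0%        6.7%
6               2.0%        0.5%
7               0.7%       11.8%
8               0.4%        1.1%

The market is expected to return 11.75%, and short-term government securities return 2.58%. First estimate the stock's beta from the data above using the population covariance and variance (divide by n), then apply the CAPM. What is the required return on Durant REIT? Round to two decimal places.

Mean R_i = (-1.9 + 6.1 + 2.4 − 7.2 + 2.0 + 2.0 + 0.7 + 0.4) / 8 = 0.5625%
Mean R_m = (2.0 + 10.0 + 8.3 − 7.8 + 6.7 + 0.5 + 11.8 + 1.1) / 8 = 4.0750%
Σ(R_i − R̄_i)(R_m − R̄_m) = 138.0425  ⇒  Cov = 138.0425 / 8 = 17.2553
Σ(R_m − R̄_m)² = 286.4750  ⇒  Var(R_m) = 286.4750 / 8 = 35.8094
β = Cov / Var(R_m) = 17.2553 / 35.8094 = 0.4819
MRP = 11.75% − 2.58% = 9.17%
E(R) = R_f + β × MRP = 2.58% + 0.4819 × 9.17% = 7.00%

7.00%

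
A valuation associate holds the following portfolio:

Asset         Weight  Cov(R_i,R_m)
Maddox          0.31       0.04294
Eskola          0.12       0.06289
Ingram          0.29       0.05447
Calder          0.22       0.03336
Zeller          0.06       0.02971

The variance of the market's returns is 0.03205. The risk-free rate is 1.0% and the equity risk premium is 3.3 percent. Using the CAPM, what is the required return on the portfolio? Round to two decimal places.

5.71%

β_Maddox = 0.04294 / 0.03205 = 1.3398
β_Eskola = 0.06289 / 0.03205 = 1.9622
β_Ingram = 0.05447 / 0.03205 = 1.6995
β_Calder = 0.03336 / 0.03205 = 1.0409
β_Zeller = 0.02971 / 0.03205 = 0.9270
β_P = Σ w_i β_i = 0.31×1.3398 + 0.12×1.9622 + 0.29×1.6995 + 0.22×1.0409 + 0.06×0.9270 = 1.4283
E(R_P) = R_f + β_P × MRP = 1.0% + 1.4283 × 3.3% = 5.71%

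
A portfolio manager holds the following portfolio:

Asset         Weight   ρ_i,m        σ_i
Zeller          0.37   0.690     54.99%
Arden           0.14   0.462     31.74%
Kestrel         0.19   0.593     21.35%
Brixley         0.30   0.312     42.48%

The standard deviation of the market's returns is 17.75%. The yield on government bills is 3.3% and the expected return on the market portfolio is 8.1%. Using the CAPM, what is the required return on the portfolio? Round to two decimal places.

9.38%

β_Zeller = 0.690 × 54.99% / 17.75% = 2.1376
β_Arden = 0.462 × 31.74% / 17.75% = 0.8261
β_Kestrel = 0.593 × 21.35% / 17.75% = 0.7133
β_Brixley = 0.312 × 42.48% / 17.75% = 0.7467
β_P = Σ w_i β_i = 0.37×2.1376 + 0.14×0.8261 + 0.19×0.7133 + 0.30×0.7467 = 1.2661
MRP = 8.1% − 3.3% = 4.80%
E(R_P) = R_f + β_P × MRP = 3.3% + 1.2661 × 4.8% = 9.38%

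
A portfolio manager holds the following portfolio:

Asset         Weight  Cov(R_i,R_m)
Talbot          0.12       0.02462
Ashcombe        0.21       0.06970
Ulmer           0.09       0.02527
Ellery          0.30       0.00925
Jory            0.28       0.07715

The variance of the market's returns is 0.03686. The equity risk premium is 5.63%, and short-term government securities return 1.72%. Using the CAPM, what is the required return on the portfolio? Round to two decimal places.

β_Talbot = 0.02462 / 0.03686 = 0.6679
β_Ashcombe = 0.06970 / 0.03686 = 1.8909
β_Ulmer = 0.02527 / 0.03686 = 0.6856
β_Ellery = 0.00925 / 0.03686 = 0.2509
β_Jory = 0.07715 / 0.03686 = 2.0931
β_P = Σ w_i β_i = 0.12×0.6679 + 0.21×1.8909 + 0.09×0.6856 + 0.30×0.2509 + 0.28×2.0931 = 1.2003
E(R_P) = R_f + β_P × MRP = 1.72% + 1.2003 × 5.63% = 8.48%

8.48%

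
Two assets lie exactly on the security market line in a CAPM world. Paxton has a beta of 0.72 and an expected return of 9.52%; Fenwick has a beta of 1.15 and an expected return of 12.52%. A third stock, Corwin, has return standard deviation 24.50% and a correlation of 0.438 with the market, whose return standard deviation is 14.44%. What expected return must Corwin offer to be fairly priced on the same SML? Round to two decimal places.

MRP = (12.52% − 9.52%) / (1.15 − 0.72) = 6.9767%
R_f = 9.52% − 0.72 × 6.9767% = 4.4968%
β_Corwin = ρ·σ_i/σ_m = 0.438 × 24.50 / 14.44 = 0.7431
E(R_Corwin) = R_f + β × MRP = 4.4968% + 0.7431 × 6.9767% = 9.68%

9.68%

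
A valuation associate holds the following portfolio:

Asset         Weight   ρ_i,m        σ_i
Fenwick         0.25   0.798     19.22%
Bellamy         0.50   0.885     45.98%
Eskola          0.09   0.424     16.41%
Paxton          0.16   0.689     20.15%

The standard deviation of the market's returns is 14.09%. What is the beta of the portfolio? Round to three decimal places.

β_Fenwick = 0.798 × 19.22% / 14.09% = 1.0885
β_Bellamy = 0.885 × 45.98% / 14.09% = 2.8880
β_Eskola = 0.424 × 16.41% / 14.09% = 0.4938
β_Paxton = 0.689 × 20.15% / 14.09% = 0.9853
β_P = Σ w_i β_i = 0.25×1.0885 + 0.50×2.8880 + 0.09×0.4938 + 0.16×0.9853 = 1.9182

1.918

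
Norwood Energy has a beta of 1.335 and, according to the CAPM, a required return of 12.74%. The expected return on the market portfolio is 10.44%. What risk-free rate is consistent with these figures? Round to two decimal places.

3.57%

E(R) = R_f + β(E(R_m) − R_f) = R_f(1 − β) + β·E(R_m)
12.74% = R_f × (1 − 1.335) + 1.335 × 10.44%
12.74% = R_f × -0.335 + 13.93740%
R_f = (12.74% − 13.93740%) / -0.335 = 3.57%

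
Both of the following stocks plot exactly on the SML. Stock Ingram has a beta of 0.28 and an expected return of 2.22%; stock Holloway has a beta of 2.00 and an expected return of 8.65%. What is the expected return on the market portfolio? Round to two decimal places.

4.91%

Both satisfy E(R) = R_f + β·MRP, so the slope of the SML is
MRP = (8.65% − 2.22%) / (2.00 − 0.28) = 6.43% / 1.72 = 3.7384%
R_f = E(R_Ingram) − β_Ingram·MRP = 2.22% − 0.28 × 3.7384% = 1.1732%
E(R_m) = R_f + MRP = 1.1732% + 3.7384% = 4.91%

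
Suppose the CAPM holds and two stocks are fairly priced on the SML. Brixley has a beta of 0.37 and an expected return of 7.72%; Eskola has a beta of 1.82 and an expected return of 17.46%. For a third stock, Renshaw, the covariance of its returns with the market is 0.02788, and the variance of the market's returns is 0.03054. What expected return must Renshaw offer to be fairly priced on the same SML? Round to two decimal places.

11.37%

MRP = (17.46% − 7.72%) / (1.82 − 0.37) = 6.7172%
R_f = 7.72% − 0.37 × 6.7172% = 5.2346%
β_Renshaw = Cov / Var(R_m) = 0.02788 / 0.03054 = 0.9129
E(R_Renshaw) = R_f + β × MRP = 5.2346% + 0.9129 × 6.7172% = 11.37%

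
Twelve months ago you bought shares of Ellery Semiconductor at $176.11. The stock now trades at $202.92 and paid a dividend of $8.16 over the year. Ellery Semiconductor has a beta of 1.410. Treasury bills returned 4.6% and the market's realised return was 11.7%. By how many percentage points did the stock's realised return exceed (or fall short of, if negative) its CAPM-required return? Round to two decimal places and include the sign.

Realised HPR = (P1 + D1 − P0) / P0 = (202.92 + 8.16 − 176.11) / 176.11 = 34.97 / 176.11 = 19.8569%
MRP = 11.7% − 4.6% = 7.10%
CAPM required = R_f + β·MRP = 4.6% + 1.410 × 7.1% = 14.6110%
α = realised − required = 19.8569% − 14.6110% = +5.25%

+5.25%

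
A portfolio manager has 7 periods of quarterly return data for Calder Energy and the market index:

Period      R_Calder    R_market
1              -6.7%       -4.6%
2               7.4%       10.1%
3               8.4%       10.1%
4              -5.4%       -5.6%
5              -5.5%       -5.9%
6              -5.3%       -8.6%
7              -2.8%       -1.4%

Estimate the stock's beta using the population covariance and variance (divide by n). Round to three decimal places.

Mean R_i = (-6.7 + 7.4 + 8.4 − 5.4 − 5.5 − 5.3 − 2.8) / 7 = -1.4143%
Mean R_m = (-4.6 + 10.1 + 10.1 − 5.6 − 5.9 − 8.6 − 1.4) / 7 = -0.8429%
Σ(R_i − R̄_i)(R_m − R̄_m) = 294.2457  ⇒  Cov = 294.2457 / 7 = 42.0351
Σ(R_m − R̄_m)² = 362.2971  ⇒  Var(R_m) = 362.2971 / 7 = 51.7567
β = Cov / Var(R_m) = 42.0351 / 51.7567 = 0.8122

0.812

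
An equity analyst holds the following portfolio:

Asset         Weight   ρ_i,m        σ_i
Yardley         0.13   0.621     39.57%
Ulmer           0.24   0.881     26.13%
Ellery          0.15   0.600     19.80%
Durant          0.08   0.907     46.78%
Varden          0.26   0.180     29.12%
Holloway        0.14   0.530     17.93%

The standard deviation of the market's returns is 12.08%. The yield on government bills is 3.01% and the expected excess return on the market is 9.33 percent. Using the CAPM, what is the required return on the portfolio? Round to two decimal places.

β_Yardley = 0.621 × 39.57% / 12.08% = 2.0342
β_Ulmer = 0.881 × 26.13% / 12.08% = 1.9057
β_Ellery = 0.600 × 19.80% / 12.08% = 0.9834
β_Durant = 0.907 × 46.78% / 12.08% = 3.5124
β_Varden = 0.180 × 29.12% / 12.08% = 0.4339
β_Holloway = 0.530 × 17.93% / 12.08% = 0.7867
β_P = Σ w_i β_i = 0.13×2.0342 + 0.24×1.9057 + 0.15×0.9834 + 0.08×3.5124 + 0.26×0.4339 + 0.14×0.7867 = 1.3733
E(R_P) = R_f + β_P × MRP = 3.01% + 1.3733 × 9.33% = 15.82%

15.82%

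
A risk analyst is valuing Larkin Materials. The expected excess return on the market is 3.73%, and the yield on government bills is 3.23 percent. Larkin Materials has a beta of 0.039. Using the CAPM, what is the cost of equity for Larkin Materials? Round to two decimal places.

E(R) = R_f + β × MRP = 3.23% + 0.039 × 3.73% = 3.38%

3.38%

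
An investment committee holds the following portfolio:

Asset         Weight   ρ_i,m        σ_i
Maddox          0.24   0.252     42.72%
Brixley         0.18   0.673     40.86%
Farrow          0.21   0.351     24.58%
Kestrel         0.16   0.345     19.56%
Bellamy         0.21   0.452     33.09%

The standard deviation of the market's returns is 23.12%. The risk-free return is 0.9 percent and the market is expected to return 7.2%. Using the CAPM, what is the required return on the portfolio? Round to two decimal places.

4.60%

β_Maddox = 0.252 × 42.72% / 23.12% = 0.4656
β_Brixley = 0.673 × 40.86% / 23.12% = 1.1894
β_Farrow = 0.351 × 24.58% / 23.12% = 0.3732
β_Kestrel = 0.345 × 19.56% / 23.12% = 0.2919
β_Bellamy = 0.452 × 33.09% / 23.12% = 0.6469
β_P = Σ w_i β_i = 0.24×0.4656 + 0.18×1.1894 + 0.21×0.3732 + 0.16×0.2919 + 0.21×0.6469 = 0.5868
MRP = 7.2% − 0.9% = 6.30%
E(R_P) = R_f + β_P × MRP = 0.9% + 0.5868 × 6.3% = 4.60%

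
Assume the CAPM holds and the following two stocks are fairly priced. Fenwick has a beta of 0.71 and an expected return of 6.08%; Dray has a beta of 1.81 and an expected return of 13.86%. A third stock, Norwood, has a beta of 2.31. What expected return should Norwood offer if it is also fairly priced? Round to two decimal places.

MRP (SML slope) = (13.86% − 6.08%) / (1.81 − 0.71) = 7.78% / 1.10 = 7.0727%
R_f (intercept) = 6.08% − 0.71 × 7.0727% = 1.0584%
E(R_Norwood) = R_f + β × MRP = 1.0584% + 2.31 × 7.0727% = 17.40%

17.40%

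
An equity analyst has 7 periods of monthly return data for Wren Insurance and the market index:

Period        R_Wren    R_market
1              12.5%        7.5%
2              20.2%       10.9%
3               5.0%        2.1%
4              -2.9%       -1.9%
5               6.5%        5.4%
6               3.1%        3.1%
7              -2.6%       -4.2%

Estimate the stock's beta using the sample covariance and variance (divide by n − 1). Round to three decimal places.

Mean R_i = (12.5 + 20.2 + 5.0 − 2.9 + 6.5 + 3.1 − 2.6) / 7 = 5.9714%
Mean R_m = (7.5 + 10.9 + 2.1 − 1.9 + 5.4 + 3.1 − 4.2) / 7 = 3.2714%
Σ(R_i − R̄_i)(R_m − R̄_m) = 248.8243  ⇒  Cov = 248.8243 / 6 = 41.4707
Σ(R_m − R̄_m)² = 164.5743  ⇒  Var(R_m) = 164.5743 / 6 = 27.4291
β = Cov / Var(R_m) = 41.4707 / 27.4291 = 1.5119

1.512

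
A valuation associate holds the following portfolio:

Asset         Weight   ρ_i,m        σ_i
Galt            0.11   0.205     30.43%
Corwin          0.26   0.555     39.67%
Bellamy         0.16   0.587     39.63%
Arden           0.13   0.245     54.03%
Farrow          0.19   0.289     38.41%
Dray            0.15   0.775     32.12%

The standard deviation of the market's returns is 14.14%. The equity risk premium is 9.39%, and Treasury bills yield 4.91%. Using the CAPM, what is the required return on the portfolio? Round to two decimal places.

16.66%

β_Galt = 0.205 × 30.43% / 14.14% = 0.4412
β_Corwin = 0.555 × 39.67% / 14.14% = 1.5571
β_Bellamy = 0.587 × 39.63% / 14.14% = 1.6452
β_Arden = 0.245 × 54.03% / 14.14% = 0.9362
β_Farrow = 0.289 × 38.41% / 14.14% = 0.7850
β_Dray = 0.775 × 32.12% / 14.14% = 1.7605
β_P = Σ w_i β_i = 0.11×0.4412 + 0.26×1.5571 + 0.16×1.6452 + 0.13×0.9362 + 0.19×0.7850 + 0.15×1.7605 = 1.2515
E(R_P) = R_f + β_P × MRP = 4.91% + 1.2515 × 9.39% = 16.66%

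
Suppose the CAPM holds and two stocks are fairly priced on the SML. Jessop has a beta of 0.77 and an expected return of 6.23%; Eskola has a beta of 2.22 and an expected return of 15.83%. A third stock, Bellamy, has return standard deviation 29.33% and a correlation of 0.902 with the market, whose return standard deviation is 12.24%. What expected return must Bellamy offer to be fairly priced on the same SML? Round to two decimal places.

15.44%

MRP = (15.83% − 6.23%) / (2.22 − 0.77) = 6.6207%
R_f = 6.23% − 0.77 × 6.6207% = 1.1321%
β_Bellamy = ρ·σ_i/σ_m = 0.902 × 29.33 / 12.24 = 2.1614
E(R_Bellamy) = R_f + β × MRP = 1.1321% + 2.1614 × 6.6207% = 15.44%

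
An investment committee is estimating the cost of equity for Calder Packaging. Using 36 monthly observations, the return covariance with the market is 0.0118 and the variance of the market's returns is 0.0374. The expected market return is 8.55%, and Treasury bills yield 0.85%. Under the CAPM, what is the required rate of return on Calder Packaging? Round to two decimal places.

3.28%

β = Cov(R_i, R_m) / Var(R_m) = 0.0118 / 0.0374 = 0.3155
MRP = 8.55% − 0.85% = 7.70%
E(R) = R_f + β × MRP = 0.85% + 0.3155 × 7.70% = 3.28%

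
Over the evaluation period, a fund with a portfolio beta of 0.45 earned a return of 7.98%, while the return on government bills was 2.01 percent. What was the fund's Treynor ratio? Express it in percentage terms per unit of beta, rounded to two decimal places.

Treynor = (R_P − R_f) / β_P = (7.98% − 2.01%) / 0.4500 = 5.97% / 0.4500 = 13.27%

13.27%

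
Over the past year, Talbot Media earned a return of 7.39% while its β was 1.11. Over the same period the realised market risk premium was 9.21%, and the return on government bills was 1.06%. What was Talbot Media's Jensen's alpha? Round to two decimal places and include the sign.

-3.89%

CAPM benchmark = R_f + β(R_m − R_f) = 1.06% + 1.11 × 9.21% = 11.2831%
α = actual − benchmark = 7.39% − 11.2831% = -3.89%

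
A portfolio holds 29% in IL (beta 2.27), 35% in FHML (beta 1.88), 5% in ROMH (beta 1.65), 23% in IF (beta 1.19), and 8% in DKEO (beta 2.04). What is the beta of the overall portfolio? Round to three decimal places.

1.836

β_P = Σ w_i β_i = 0.29×2.27 + 0.35×1.88 + 0.05×1.65 + 0.23×1.19 + 0.08×2.04 = 1.8357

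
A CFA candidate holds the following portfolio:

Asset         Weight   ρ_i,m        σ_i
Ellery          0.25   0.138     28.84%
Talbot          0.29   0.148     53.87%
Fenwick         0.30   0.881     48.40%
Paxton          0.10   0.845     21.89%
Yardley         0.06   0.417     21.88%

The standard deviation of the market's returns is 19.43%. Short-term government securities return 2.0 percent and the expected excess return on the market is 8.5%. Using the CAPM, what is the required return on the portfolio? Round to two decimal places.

β_Ellery = 0.138 × 28.84% / 19.43% = 0.2048
β_Talbot = 0.148 × 53.87% / 19.43% = 0.4103
β_Fenwick = 0.881 × 48.40% / 19.43% = 2.1946
β_Paxton = 0.845 × 21.89% / 19.43% = 0.9520
β_Yardley = 0.417 × 21.88% / 19.43% = 0.4696
β_P = Σ w_i β_i = 0.25×0.2048 + 0.29×0.4103 + 0.30×2.1946 + 0.10×0.9520 + 0.06×0.4696 = 0.9519
E(R_P) = R_f + β_P × MRP = 2.0% + 0.9519 × 8.5% = 10.09%

10.09%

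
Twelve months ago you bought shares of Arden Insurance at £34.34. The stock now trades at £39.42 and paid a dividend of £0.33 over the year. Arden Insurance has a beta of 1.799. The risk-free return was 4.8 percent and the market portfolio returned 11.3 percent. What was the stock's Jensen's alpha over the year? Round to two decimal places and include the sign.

-0.74%

Realised HPR = (P1 + D1 − P0) / P0 = (39.42 + 0.33 − 34.34) / 34.34 = 5.41 / 34.34 = 15.7542%
MRP = 11.3% − 4.8% = 6.50%
CAPM required = R_f + β·MRP = 4.8% + 1.799 × 6.5% = 16.4935%
α = realised − required = 15.7542% − 16.4935% = -0.74%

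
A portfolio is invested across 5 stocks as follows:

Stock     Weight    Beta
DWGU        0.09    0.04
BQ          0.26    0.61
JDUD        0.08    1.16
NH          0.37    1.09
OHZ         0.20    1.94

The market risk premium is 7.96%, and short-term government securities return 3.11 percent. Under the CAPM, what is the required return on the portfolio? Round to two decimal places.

11.44%

β_P = Σ w_i β_i = 0.09×0.04 + 0.26×0.61 + 0.08×1.16 + 0.37×1.09 + 0.20×1.94 = 1.0463
E(R_P) = R_f + β_P × MRP = 3.11% + 1.0463 × 7.96% = 11.44%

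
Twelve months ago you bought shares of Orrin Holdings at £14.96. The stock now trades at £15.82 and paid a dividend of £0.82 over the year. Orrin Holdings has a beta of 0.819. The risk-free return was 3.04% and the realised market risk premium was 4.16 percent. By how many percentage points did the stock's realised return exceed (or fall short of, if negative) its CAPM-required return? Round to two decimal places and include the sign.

+4.78%

Realised HPR = (P1 + D1 − P0) / P0 = (15.82 + 0.82 − 14.96) / 14.96 = 1.68 / 14.96 = 11.2299%
CAPM required = R_f + β·MRP = 3.04% + 0.819 × 4.16% = 6.44704%
α = realised − required = 11.2299% − 6.44704% = +4.78%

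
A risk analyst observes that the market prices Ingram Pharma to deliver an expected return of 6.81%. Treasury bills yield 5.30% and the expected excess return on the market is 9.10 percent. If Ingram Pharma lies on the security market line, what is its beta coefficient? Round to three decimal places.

β = (E(R) − R_f) / MRP = (6.81% − 5.30%) / 9.10% = 1.51% / 9.10% = 0.166

0.166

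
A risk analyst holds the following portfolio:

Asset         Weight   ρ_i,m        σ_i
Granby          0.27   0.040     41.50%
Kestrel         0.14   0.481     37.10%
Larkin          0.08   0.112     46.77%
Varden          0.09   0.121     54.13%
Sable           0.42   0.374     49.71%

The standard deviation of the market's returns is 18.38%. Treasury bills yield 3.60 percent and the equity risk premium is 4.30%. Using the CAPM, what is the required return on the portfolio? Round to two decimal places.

6.35%

β_Granby = 0.040 × 41.50% / 18.38% = 0.0903
β_Kestrel = 0.481 × 37.10% / 18.38% = 0.9709
β_Larkin = 0.112 × 46.77% / 18.38% = 0.2850
β_Varden = 0.121 × 54.13% / 18.38% = 0.3564
β_Sable = 0.374 × 49.71% / 18.38% = 1.0115
β_P = Σ w_i β_i = 0.27×0.0903 + 0.14×0.9709 + 0.08×0.2850 + 0.09×0.3564 + 0.42×1.0115 = 0.6400
E(R_P) = R_f + β_P × MRP = 3.60% + 0.6400 × 4.30% = 6.35%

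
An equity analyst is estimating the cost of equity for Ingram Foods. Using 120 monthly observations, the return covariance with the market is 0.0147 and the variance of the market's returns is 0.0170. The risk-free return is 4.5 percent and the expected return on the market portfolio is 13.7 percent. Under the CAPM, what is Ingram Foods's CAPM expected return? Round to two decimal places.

β = Cov(R_i, R_m) / Var(R_m) = 0.0147 / 0.0170 = 0.8647
MRP = 13.7% − 4.5% = 9.20%
E(R) = R_f + β × MRP = 4.5% + 0.8647 × 9.2% = 12.46%

12.46%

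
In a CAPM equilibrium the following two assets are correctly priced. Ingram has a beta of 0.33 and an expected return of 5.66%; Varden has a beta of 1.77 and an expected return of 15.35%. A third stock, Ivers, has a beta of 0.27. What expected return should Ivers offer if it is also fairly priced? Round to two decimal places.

5.26%

MRP (SML slope) = (15.35% − 5.66%) / (1.77 − 0.33) = 9.69% / 1.44 = 6.7292%
R_f (intercept) = 5.66% − 0.33 × 6.7292% = 3.4394%
E(R_Ivers) = R_f + β × MRP = 3.4394% + 0.27 × 6.7292% = 5.26%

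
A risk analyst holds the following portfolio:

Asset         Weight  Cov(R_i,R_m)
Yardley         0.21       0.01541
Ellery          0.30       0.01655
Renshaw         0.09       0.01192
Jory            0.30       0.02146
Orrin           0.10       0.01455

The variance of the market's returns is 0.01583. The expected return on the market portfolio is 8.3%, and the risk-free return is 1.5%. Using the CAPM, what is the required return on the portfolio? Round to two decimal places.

8.87%

β_Yardley = 0.01541 / 0.01583 = 0.9735
β_Ellery = 0.01655 / 0.01583 = 1.0455
β_Renshaw = 0.01192 / 0.01583 = 0.7530
β_Jory = 0.02146 / 0.01583 = 1.3557
β_Orrin = 0.01455 / 0.01583 = 0.9191
β_P = Σ w_i β_i = 0.21×0.9735 + 0.30×1.0455 + 0.09×0.7530 + 0.30×1.3557 + 0.10×0.9191 = 1.0845
MRP = 8.3% − 1.5% = 6.80%
E(R_P) = R_f + β_P × MRP = 1.5% + 1.0845 × 6.8% = 8.87%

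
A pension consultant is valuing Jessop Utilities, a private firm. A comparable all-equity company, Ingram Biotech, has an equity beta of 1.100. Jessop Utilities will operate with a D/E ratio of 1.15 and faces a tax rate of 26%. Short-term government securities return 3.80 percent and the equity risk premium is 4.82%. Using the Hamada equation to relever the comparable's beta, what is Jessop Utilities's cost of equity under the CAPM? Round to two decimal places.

β_L = β_U × [1 + (1 − t)(D/E)] = 1.100 × [1 + (1 − 0.26) × 1.15]
    = 1.100 × [1 + 0.74 × 1.15] = 1.100 × 1.8510 = 2.0361
E(R) = R_f + β_L × MRP = 3.80% + 2.0361 × 4.82% = 13.61%

13.61%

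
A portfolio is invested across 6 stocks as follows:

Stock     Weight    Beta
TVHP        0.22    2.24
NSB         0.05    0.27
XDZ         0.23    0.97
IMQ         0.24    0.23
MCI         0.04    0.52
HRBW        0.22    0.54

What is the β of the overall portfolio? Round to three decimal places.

β_P = Σ w_i β_i = 0.22×2.24 + 0.05×0.27 + 0.23×0.97 + 0.24×0.23 + 0.04×0.52 + 0.22×0.54 = 0.9242

0.924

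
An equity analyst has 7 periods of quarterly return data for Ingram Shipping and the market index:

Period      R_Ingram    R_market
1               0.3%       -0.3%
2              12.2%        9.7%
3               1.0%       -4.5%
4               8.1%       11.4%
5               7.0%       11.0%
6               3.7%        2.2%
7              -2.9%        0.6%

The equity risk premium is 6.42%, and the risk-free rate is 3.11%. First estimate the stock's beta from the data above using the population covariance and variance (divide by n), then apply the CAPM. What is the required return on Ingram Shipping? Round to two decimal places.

Mean R_i = (0.3 + 12.2 + 1.0 + 8.1 + 7.0 + 3.7 − 2.9) / 7 = 4.2000%
Mean R_m = (-0.3 + 9.7 − 4.5 + 11.4 + 11.0 + 2.2 + 0.6) / 7 = 4.3000%
Σ(R_i − R̄_i)(R_m − R̄_m) = 163.0700  ⇒  Cov = 163.0700 / 7 = 23.2957
Σ(R_m − R̄_m)² = 241.1600  ⇒  Var(R_m) = 241.1600 / 7 = 34.4514
β = Cov / Var(R_m) = 23.2957 / 34.4514 = 0.6762
E(R) = R_f + β × MRP = 3.11% + 0.6762 × 6.42% = 7.45%

7.45%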